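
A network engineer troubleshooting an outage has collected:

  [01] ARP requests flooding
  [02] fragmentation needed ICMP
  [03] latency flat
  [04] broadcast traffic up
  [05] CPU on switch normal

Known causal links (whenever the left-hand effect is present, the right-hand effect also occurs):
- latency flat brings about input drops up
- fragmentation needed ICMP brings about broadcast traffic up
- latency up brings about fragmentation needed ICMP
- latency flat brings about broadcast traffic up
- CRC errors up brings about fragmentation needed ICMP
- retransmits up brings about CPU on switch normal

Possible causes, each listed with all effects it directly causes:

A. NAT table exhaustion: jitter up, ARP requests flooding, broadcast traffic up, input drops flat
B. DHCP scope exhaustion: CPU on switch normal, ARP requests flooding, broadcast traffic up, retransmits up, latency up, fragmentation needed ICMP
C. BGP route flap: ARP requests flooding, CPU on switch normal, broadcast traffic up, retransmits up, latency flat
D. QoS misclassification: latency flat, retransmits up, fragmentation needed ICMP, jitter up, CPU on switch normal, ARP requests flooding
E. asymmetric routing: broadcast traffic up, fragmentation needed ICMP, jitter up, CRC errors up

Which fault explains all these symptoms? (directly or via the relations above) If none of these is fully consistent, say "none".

Per-candidate check:
(A) NAT table exhaustion — does not account for fragmentation needed ICMP, latency flat, CPU on switch normal
(B) DHCP scope exhaustion — fails on latency flat (predicts latency up, not latency flat)
(C) BGP route flap — does not account for fragmentation needed ICMP
(D) QoS misclassification — accounts for every observation (broadcast traffic up through fragmentation needed ICMP → broadcast traffic up)
(E) asymmetric routing — ARP requests flooding miss; fragmentation needed ICMP match; latency flat miss; broadcast traffic up match; CPU on switch normal miss
(D) alone accounts for all the evidence.

D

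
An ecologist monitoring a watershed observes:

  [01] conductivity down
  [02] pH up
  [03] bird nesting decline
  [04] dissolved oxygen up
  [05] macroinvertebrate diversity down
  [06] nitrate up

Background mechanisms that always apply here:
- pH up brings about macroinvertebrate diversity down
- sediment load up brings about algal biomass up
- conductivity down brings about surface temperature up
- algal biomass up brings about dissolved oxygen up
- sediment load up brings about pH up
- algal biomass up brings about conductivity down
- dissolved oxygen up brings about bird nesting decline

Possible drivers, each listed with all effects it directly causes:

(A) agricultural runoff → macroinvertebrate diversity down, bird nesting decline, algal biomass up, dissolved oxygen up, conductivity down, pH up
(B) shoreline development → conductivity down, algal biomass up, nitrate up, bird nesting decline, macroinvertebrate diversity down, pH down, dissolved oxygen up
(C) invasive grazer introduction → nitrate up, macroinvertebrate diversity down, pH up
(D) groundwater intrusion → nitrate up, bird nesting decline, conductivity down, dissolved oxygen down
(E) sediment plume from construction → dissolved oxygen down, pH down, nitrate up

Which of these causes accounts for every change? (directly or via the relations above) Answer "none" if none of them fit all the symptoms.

Per-candidate check:
(A) agricultural runoff — conductivity down yes; pH up yes; bird nesting decline yes; dissolved oxygen up yes; macroinvertebrate diversity down yes; nitrate up NO
(B) shoreline development — fails on pH up (predicts pH down, not pH up)
(C) invasive grazer introduction — does not account for conductivity down, bird nesting decline, dissolved oxygen up
(D) groundwater intrusion — conductivity down yes; pH up NO; bird nesting decline yes; dissolved oxygen up NO; macroinvertebrate diversity down NO; nitrate up yes
(E) sediment plume from construction — conductivity down NO; pH up NO; bird nesting decline NO; dissolved oxygen up NO; macroinvertebrate diversity down NO; nitrate up yes
None of the listed candidates fits everything.

none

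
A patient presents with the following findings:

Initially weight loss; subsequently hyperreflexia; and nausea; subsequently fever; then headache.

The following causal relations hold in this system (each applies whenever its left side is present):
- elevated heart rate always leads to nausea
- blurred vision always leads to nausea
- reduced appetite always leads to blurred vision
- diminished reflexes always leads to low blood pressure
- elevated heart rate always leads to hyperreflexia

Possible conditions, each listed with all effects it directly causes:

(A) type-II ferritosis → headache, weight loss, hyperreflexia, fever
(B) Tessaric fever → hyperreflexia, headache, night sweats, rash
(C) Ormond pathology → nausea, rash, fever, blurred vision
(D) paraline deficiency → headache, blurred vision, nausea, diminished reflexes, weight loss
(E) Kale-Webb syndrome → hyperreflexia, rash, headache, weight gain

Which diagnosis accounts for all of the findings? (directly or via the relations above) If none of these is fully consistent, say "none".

none

Per-candidate check:
(A) type-II ferritosis — does not account for nausea
(B) Tessaric fever — weight loss NO; hyperreflexia yes; nausea NO; fever NO; headache yes
(C) Ormond pathology — weight loss NO; hyperreflexia NO; nausea yes; fever yes; headache NO
(D) paraline deficiency — weight loss yes; hyperreflexia NO; nausea yes; fever NO; headache yes
(E) Kale-Webb syndrome — fails on weight loss, nausea, fever (predicts weight gain, not weight loss)
No candidate is consistent with all observations.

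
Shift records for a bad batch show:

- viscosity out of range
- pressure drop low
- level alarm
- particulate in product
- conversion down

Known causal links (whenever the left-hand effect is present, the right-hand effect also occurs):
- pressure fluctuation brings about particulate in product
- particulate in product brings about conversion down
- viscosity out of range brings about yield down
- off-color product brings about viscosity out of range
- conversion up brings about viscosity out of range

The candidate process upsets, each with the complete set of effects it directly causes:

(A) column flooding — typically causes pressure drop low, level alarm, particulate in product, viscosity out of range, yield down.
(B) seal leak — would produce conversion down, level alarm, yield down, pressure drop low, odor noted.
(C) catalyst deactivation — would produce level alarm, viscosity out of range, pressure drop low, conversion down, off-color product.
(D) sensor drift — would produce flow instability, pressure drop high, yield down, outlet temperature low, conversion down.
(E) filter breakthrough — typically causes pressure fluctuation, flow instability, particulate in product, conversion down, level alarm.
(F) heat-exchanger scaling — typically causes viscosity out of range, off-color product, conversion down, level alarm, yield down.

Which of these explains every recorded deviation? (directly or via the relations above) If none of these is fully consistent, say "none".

A

Per-candidate check:
(A) column flooding — accounts for every observation (conversion down through particulate in product → conversion down)
(B) seal leak — does not account for viscosity out of range, particulate in product
(C) catalyst deactivation — viscosity out of range +; pressure drop low +; level alarm +; particulate in product -; conversion down +
(D) sensor drift — viscosity out of range -; pressure drop low -; level alarm -; particulate in product -; conversion down +
(E) filter breakthrough — viscosity out of range -; pressure drop low -; level alarm +; particulate in product +; conversion down +
(F) heat-exchanger scaling — does not account for pressure drop low, particulate in product
(A) alone accounts for all the evidence.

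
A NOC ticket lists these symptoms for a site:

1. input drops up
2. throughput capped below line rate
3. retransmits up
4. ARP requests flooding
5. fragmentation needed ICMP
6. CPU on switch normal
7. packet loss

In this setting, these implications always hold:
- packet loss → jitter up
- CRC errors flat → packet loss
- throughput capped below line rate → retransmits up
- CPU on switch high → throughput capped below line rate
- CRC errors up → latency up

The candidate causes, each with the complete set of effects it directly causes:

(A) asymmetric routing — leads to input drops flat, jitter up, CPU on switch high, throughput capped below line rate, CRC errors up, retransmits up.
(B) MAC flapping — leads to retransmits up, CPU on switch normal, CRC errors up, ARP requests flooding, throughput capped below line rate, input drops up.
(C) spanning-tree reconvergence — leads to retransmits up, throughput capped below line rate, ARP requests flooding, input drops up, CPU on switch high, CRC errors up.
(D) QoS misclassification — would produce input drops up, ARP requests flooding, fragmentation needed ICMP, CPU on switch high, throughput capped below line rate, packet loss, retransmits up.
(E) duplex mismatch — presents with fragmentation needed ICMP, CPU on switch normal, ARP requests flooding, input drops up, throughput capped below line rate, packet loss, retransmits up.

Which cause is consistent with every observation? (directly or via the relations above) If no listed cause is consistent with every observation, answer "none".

E

Testing each hypothesis:
(A) asymmetric routing — input drops up ✗; throughput capped below line rate ✓; retransmits up ✓; ARP requests flooding ✗; fragmentation needed ICMP ✗; CPU on switch normal ✗; packet loss ✗
(B) MAC flapping — does not account for fragmentation needed ICMP, packet loss
(C) spanning-tree reconvergence — input drops up ✓; throughput capped below line rate ✓; retransmits up ✓; ARP requests flooding ✓; fragmentation needed ICMP ✗; CPU on switch normal ✗; packet loss ✗
(D) QoS misclassification — input drops up ✓; throughput capped below line rate ✓; retransmits up ✓; ARP requests flooding ✓; fragmentation needed ICMP ✓; CPU on switch normal ✗; packet loss ✓
(E) duplex mismatch — accounts for every observation
(E) is the only candidate with no mismatches.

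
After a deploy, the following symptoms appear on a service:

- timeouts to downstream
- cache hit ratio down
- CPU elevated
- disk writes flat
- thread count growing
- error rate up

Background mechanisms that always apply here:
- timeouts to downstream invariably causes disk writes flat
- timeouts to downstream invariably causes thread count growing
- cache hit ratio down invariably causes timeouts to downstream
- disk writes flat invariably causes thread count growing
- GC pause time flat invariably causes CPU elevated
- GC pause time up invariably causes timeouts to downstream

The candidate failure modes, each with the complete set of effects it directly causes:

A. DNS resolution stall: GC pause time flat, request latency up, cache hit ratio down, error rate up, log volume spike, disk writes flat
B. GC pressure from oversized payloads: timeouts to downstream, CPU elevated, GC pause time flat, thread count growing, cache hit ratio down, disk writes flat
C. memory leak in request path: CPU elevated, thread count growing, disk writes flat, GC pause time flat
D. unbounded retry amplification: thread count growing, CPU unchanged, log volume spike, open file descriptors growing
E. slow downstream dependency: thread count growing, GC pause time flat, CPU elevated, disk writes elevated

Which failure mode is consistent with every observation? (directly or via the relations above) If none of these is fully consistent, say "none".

Per-candidate check:
(A) DNS resolution stall — timeouts to downstream yes (by cache hit ratio down → timeouts to downstream); cache hit ratio down yes; CPU elevated yes (by GC pause time flat → CPU elevated); disk writes flat yes; thread count growing yes (by disk writes flat → thread count growing); error rate up yes
(B) GC pressure from oversized payloads — does not account for error rate up
(C) memory leak in request path — does not account for timeouts to downstream, cache hit ratio down, error rate up
(D) unbounded retry amplification — fails on timeouts to downstream, cache hit ratio down, CPU elevated, disk writes flat, error rate up (predicts CPU unchanged, not CPU elevated)
(E) slow downstream dependency — timeouts to downstream NO; cache hit ratio down NO; CPU elevated yes; disk writes flat NO; thread count growing yes; error rate up NO
(A) is the only candidate with no mismatches.

A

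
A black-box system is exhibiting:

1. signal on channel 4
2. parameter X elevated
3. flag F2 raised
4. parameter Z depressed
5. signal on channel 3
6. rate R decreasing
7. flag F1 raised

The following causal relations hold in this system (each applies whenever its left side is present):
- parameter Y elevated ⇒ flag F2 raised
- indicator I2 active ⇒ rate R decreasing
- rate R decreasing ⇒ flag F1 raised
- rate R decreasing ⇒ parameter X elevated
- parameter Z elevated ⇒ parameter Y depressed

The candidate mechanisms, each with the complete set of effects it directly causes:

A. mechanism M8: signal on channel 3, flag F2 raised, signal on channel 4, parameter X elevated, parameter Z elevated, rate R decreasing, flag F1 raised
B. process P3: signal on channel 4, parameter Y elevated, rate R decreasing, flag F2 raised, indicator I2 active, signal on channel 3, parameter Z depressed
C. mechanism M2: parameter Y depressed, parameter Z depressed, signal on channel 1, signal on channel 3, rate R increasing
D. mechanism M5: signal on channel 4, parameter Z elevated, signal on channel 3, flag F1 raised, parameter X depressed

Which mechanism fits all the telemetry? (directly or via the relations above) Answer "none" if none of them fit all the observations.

Checking each candidate against the observations:
(A) mechanism M8 — signal on channel 4 yes; parameter X elevated yes; flag F2 raised yes; parameter Z depressed NO; signal on channel 3 yes; rate R decreasing yes; flag F1 raised yes
(B) process P3 — accounts for every observation (parameter X elevated via rate R decreasing → parameter X elevated)
(C) mechanism M2 — fails on signal on channel 4, parameter X elevated, flag F2 raised, rate R decreasing, flag F1 raised (predicts rate R increasing, not rate R decreasing)
(D) mechanism M5 — fails on parameter X elevated, flag F2 raised, parameter Z depressed, rate R decreasing (predicts parameter X depressed, not parameter X elevated; predicts parameter Z elevated, not parameter Z depressed)
(B) alone accounts for all the evidence.

B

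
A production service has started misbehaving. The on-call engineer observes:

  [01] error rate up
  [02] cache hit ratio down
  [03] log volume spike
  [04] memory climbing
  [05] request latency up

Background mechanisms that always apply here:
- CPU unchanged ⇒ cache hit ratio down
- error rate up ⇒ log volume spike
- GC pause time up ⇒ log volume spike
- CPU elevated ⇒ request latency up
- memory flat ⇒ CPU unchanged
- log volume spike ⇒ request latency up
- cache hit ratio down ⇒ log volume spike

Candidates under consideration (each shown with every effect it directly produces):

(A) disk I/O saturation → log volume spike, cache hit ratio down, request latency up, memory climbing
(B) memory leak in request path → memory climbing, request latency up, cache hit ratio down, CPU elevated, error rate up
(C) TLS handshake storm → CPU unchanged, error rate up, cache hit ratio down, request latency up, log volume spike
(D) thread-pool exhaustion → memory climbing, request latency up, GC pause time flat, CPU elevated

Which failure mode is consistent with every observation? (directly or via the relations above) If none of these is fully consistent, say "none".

B

Testing each hypothesis:
(A) disk I/O saturation — does not account for error rate up
(B) memory leak in request path — error rate up ✓; cache hit ratio down ✓; log volume spike ✓ (via cache hit ratio down → log volume spike); memory climbing ✓; request latency up ✓
(C) TLS handshake storm — error rate up ✓; cache hit ratio down ✓; log volume spike ✓; memory climbing ✗; request latency up ✓
(D) thread-pool exhaustion — does not account for error rate up, cache hit ratio down, log volume spike
Only (B) is consistent with every observation.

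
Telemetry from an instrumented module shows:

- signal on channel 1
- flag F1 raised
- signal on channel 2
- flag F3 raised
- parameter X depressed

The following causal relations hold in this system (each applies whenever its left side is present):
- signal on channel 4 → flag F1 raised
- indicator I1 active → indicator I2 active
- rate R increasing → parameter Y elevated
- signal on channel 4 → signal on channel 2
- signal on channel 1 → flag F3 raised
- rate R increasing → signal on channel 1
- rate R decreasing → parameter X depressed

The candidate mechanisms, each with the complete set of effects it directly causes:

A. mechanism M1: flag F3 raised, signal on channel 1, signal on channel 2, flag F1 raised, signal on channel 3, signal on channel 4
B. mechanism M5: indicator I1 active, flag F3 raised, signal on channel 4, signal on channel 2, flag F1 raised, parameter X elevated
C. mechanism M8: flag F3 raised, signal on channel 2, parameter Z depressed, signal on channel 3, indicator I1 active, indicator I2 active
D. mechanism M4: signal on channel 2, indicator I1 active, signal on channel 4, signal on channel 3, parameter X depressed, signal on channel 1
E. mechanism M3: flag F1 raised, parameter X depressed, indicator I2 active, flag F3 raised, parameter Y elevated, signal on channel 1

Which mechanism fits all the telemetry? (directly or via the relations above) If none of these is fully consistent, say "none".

Checking each candidate against the observations:
(A) mechanism M1 — signal on channel 1 ✓; flag F1 raised ✓; signal on channel 2 ✓; flag F3 raised ✓; parameter X depressed ✗
(B) mechanism M5 — signal on channel 1 ✗; flag F1 raised ✓; signal on channel 2 ✓; flag F3 raised ✓; parameter X depressed ✗
(C) mechanism M8 — signal on channel 1 ✗; flag F1 raised ✗; signal on channel 2 ✓; flag F3 raised ✓; parameter X depressed ✗
(D) mechanism M4 — signal on channel 1 ✓; flag F1 raised ✓ (through signal on channel 4 → flag F1 raised); signal on channel 2 ✓; flag F3 raised ✓ (through signal on channel 1 → flag F3 raised); parameter X depressed ✓
(E) mechanism M3 — signal on channel 1 ✓; flag F1 raised ✓; signal on channel 2 ✗; flag F3 raised ✓; parameter X depressed ✓
(D) is the only candidate with no mismatches.

D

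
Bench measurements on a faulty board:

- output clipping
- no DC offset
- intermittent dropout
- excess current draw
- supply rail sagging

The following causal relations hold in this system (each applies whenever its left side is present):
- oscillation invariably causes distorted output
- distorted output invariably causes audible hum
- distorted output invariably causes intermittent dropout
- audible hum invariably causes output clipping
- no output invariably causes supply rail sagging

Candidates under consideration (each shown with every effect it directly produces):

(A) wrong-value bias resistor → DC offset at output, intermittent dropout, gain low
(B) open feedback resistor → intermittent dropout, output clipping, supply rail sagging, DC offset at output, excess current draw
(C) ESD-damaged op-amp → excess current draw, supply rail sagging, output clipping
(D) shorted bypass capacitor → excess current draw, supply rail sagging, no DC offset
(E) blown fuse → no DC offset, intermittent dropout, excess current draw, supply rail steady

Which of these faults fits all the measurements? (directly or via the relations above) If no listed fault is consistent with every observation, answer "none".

Per-candidate check:
(A) wrong-value bias resistor — output clipping ✗; no DC offset ✗; intermittent dropout ✓; excess current draw ✗; supply rail sagging ✗
(B) open feedback resistor — fails on no DC offset (predicts DC offset at output, not no DC offset)
(C) ESD-damaged op-amp — does not account for no DC offset, intermittent dropout
(D) shorted bypass capacitor — output clipping ✗; no DC offset ✓; intermittent dropout ✗; excess current draw ✓; supply rail sagging ✓
(E) blown fuse — output clipping ✗; no DC offset ✓; intermittent dropout ✓; excess current draw ✓; supply rail sagging ✗
None of the listed candidates fits everything.

none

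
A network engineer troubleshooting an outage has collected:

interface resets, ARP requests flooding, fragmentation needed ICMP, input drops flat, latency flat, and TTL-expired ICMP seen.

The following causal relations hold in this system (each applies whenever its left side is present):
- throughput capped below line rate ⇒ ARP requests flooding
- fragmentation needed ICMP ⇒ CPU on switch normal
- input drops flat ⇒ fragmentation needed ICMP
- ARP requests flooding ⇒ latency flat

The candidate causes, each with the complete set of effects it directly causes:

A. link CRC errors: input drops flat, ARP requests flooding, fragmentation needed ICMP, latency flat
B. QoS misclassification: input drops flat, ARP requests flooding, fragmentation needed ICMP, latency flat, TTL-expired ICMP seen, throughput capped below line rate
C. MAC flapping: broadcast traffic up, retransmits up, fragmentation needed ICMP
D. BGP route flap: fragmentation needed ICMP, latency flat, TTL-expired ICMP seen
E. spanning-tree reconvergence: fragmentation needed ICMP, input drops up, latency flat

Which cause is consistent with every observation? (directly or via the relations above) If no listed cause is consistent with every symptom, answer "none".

Per-candidate check:
(A) link CRC errors — interface resets -; ARP requests flooding +; fragmentation needed ICMP +; input drops flat +; latency flat +; TTL-expired ICMP seen -
(B) QoS misclassification — interface resets -; ARP requests flooding +; fragmentation needed ICMP +; input drops flat +; latency flat +; TTL-expired ICMP seen +
(C) MAC flapping — interface resets -; ARP requests flooding -; fragmentation needed ICMP +; input drops flat -; latency flat -; TTL-expired ICMP seen -
(D) BGP route flap — interface resets -; ARP requests flooding -; fragmentation needed ICMP +; input drops flat -; latency flat +; TTL-expired ICMP seen +
(E) spanning-tree reconvergence — interface resets -; ARP requests flooding -; fragmentation needed ICMP +; input drops flat -; latency flat +; TTL-expired ICMP seen -
No candidate is consistent with all observations.

none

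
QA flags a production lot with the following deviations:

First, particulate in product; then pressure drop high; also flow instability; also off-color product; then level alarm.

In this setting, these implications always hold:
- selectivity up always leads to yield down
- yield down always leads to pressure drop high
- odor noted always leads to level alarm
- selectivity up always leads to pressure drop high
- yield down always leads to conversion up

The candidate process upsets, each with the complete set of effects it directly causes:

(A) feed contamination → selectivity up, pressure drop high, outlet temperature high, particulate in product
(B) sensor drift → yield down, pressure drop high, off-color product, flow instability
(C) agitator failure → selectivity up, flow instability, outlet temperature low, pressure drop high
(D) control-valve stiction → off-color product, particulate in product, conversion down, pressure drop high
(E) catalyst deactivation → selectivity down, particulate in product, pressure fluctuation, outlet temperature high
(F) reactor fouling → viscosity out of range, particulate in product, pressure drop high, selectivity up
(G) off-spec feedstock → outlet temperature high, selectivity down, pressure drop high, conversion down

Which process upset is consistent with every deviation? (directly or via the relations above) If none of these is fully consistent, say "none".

Per-candidate check:
(A) feed contamination — does not account for flow instability, off-color product, level alarm
(B) sensor drift — particulate in product -; pressure drop high +; flow instability +; off-color product +; level alarm -
(C) agitator failure — does not account for particulate in product, off-color product, level alarm
(D) control-valve stiction — does not account for flow instability, level alarm
(E) catalyst deactivation — particulate in product +; pressure drop high -; flow instability -; off-color product -; level alarm -
(F) reactor fouling — particulate in product +; pressure drop high +; flow instability -; off-color product -; level alarm -
(G) off-spec feedstock — particulate in product -; pressure drop high +; flow instability -; off-color product -; level alarm -
Every candidate fails on at least one observation.

none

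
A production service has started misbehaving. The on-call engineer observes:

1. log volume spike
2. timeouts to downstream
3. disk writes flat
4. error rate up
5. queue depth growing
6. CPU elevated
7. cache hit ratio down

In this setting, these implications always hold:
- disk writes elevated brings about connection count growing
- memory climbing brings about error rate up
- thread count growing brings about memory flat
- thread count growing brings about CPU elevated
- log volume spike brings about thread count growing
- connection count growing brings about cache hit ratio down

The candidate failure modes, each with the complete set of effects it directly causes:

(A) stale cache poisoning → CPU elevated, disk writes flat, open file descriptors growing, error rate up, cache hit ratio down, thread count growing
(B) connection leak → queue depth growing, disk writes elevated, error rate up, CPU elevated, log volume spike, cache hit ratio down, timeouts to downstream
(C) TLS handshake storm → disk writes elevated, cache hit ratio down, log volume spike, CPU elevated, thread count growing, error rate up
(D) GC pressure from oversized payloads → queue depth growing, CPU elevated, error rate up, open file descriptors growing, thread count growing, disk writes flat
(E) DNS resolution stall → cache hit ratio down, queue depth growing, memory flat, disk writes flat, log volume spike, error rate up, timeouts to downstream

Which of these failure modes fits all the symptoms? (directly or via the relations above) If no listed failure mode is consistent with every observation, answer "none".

Checking each candidate against the observations:
(A) stale cache poisoning — log volume spike -; timeouts to downstream -; disk writes flat +; error rate up +; queue depth growing -; CPU elevated +; cache hit ratio down +
(B) connection leak — log volume spike +; timeouts to downstream +; disk writes flat -; error rate up +; queue depth growing +; CPU elevated +; cache hit ratio down +
(C) TLS handshake storm — log volume spike +; timeouts to downstream -; disk writes flat -; error rate up +; queue depth growing -; CPU elevated +; cache hit ratio down +
(D) GC pressure from oversized payloads — does not account for log volume spike, timeouts to downstream, cache hit ratio down
(E) DNS resolution stall — log volume spike +; timeouts to downstream +; disk writes flat +; error rate up +; queue depth growing +; CPU elevated + (via log volume spike → thread count growing → CPU elevated); cache hit ratio down +
(E) alone accounts for all the evidence.

E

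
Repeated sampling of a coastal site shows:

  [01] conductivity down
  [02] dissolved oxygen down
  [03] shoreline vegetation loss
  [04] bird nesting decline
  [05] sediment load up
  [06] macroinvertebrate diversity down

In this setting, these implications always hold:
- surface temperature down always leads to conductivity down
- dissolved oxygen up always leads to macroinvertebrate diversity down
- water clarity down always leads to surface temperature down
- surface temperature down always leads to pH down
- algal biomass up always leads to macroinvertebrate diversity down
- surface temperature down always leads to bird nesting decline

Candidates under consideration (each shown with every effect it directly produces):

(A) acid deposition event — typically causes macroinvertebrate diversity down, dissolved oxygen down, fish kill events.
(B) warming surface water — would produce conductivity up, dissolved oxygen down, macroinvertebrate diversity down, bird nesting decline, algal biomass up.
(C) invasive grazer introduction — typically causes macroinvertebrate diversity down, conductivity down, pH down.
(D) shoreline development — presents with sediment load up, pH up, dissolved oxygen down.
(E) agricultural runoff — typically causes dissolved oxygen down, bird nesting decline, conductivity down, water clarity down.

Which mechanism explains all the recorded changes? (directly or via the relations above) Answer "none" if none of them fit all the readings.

none

Per-candidate check:
(A) acid deposition event — conductivity down miss; dissolved oxygen down match; shoreline vegetation loss miss; bird nesting decline miss; sediment load up miss; macroinvertebrate diversity down match
(B) warming surface water — fails on conductivity down, shoreline vegetation loss, sediment load up (predicts conductivity up, not conductivity down)
(C) invasive grazer introduction — conductivity down match; dissolved oxygen down miss; shoreline vegetation loss miss; bird nesting decline miss; sediment load up miss; macroinvertebrate diversity down match
(D) shoreline development — conductivity down miss; dissolved oxygen down match; shoreline vegetation loss miss; bird nesting decline miss; sediment load up match; macroinvertebrate diversity down miss
(E) agricultural runoff — does not account for shoreline vegetation loss, sediment load up, macroinvertebrate diversity down
Every candidate fails on at least one observation.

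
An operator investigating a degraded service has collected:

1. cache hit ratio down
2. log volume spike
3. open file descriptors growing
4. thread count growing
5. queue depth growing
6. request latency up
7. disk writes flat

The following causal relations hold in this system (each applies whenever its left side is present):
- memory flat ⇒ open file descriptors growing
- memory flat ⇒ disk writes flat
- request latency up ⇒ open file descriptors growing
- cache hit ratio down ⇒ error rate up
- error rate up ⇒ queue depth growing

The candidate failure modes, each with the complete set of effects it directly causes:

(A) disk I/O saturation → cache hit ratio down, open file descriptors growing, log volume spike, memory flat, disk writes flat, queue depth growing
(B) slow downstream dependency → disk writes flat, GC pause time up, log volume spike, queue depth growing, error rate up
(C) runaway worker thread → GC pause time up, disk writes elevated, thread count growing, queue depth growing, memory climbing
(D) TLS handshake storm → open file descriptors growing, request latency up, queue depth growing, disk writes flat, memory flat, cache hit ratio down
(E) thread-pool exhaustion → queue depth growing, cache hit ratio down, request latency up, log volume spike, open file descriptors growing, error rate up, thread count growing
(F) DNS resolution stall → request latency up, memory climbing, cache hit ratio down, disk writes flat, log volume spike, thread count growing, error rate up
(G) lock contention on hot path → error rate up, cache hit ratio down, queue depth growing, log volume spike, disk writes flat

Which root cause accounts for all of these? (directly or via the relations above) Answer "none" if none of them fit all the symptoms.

For each candidate, compare predicted effects to what was observed:
(A) disk I/O saturation — does not account for thread count growing, request latency up
(B) slow downstream dependency — cache hit ratio down miss; log volume spike match; open file descriptors growing miss; thread count growing miss; queue depth growing match; request latency up miss; disk writes flat match
(C) runaway worker thread — cache hit ratio down miss; log volume spike miss; open file descriptors growing miss; thread count growing match; queue depth growing match; request latency up miss; disk writes flat miss
(D) TLS handshake storm — cache hit ratio down match; log volume spike miss; open file descriptors growing match; thread count growing miss; queue depth growing match; request latency up match; disk writes flat match
(E) thread-pool exhaustion — does not account for disk writes flat
(F) DNS resolution stall — accounts for every observation (open file descriptors growing through request latency up → open file descriptors growing)
(G) lock contention on hot path — cache hit ratio down match; log volume spike match; open file descriptors growing miss; thread count growing miss; queue depth growing match; request latency up miss; disk writes flat match
(F) alone accounts for all the evidence.

F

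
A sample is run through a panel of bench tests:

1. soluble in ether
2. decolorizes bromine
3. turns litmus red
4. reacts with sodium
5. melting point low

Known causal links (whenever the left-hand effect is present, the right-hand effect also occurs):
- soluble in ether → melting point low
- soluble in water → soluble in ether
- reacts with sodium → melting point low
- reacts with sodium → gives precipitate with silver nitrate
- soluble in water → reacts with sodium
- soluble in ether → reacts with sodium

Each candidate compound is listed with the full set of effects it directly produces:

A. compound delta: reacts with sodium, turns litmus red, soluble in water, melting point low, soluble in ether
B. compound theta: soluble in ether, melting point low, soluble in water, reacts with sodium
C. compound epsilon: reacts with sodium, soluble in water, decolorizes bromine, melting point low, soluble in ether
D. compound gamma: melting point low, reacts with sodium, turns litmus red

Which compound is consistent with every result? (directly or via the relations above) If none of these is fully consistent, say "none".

Per-candidate check:
(A) compound delta — does not account for decolorizes bromine
(B) compound theta — soluble in ether match; decolorizes bromine miss; turns litmus red miss; reacts with sodium match; melting point low match
(C) compound epsilon — does not account for turns litmus red
(D) compound gamma — does not account for soluble in ether, decolorizes bromine
Every candidate fails on at least one observation.

none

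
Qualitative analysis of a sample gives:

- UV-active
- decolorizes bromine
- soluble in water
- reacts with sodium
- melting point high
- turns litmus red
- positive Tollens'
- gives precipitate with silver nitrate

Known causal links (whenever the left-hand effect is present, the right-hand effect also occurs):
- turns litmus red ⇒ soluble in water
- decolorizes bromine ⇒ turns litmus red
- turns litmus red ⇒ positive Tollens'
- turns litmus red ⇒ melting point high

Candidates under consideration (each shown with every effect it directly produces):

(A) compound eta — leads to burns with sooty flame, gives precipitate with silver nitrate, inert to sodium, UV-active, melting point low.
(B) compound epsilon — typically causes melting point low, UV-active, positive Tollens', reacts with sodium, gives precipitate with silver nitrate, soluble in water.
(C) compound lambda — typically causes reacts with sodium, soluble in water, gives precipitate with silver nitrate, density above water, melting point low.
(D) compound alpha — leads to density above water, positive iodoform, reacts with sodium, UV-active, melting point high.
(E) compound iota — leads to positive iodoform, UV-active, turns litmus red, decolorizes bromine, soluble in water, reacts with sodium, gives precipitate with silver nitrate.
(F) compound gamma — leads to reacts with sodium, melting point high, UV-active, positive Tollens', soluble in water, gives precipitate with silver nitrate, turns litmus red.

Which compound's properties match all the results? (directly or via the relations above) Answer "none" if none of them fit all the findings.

Per-candidate check:
(A) compound eta — fails on decolorizes bromine, soluble in water, reacts with sodium, melting point high, turns litmus red, positive Tollens' (predicts inert to sodium, not reacts with sodium; predicts melting point low, not melting point high)
(B) compound epsilon — UV-active match; decolorizes bromine miss; soluble in water match; reacts with sodium match; melting point high miss; turns litmus red miss; positive Tollens' match; gives precipitate with silver nitrate match
(C) compound lambda — UV-active miss; decolorizes bromine miss; soluble in water match; reacts with sodium match; melting point high miss; turns litmus red miss; positive Tollens' miss; gives precipitate with silver nitrate match
(D) compound alpha — does not account for decolorizes bromine, soluble in water, turns litmus red, positive Tollens', gives precipitate with silver nitrate
(E) compound iota — UV-active match; decolorizes bromine match; soluble in water match; reacts with sodium match; melting point high match (via turns litmus red → melting point high); turns litmus red match; positive Tollens' match (via turns litmus red → positive Tollens'); gives precipitate with silver nitrate match
(F) compound gamma — UV-active match; decolorizes bromine miss; soluble in water match; reacts with sodium match; melting point high match; turns litmus red match; positive Tollens' match; gives precipitate with silver nitrate match
(E) is the only candidate with no mismatches.

E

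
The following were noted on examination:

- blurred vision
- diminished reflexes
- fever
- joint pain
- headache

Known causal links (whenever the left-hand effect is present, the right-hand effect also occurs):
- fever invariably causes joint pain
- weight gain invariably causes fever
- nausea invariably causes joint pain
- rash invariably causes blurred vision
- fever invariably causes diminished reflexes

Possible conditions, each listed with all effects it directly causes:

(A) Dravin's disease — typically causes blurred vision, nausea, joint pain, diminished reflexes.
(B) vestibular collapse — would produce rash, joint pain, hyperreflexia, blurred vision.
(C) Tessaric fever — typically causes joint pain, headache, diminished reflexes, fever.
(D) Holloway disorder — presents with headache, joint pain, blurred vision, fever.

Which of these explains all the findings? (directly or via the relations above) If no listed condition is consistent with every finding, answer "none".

D

Checking each candidate against the observations:
(A) Dravin's disease — blurred vision yes; diminished reflexes yes; fever NO; joint pain yes; headache NO
(B) vestibular collapse — fails on diminished reflexes, fever, headache (predicts hyperreflexia, not diminished reflexes)
(C) Tessaric fever — blurred vision NO; diminished reflexes yes; fever yes; joint pain yes; headache yes
(D) Holloway disorder — blurred vision yes; diminished reflexes yes (through fever → diminished reflexes); fever yes; joint pain yes; headache yes
(D) alone accounts for all the evidence.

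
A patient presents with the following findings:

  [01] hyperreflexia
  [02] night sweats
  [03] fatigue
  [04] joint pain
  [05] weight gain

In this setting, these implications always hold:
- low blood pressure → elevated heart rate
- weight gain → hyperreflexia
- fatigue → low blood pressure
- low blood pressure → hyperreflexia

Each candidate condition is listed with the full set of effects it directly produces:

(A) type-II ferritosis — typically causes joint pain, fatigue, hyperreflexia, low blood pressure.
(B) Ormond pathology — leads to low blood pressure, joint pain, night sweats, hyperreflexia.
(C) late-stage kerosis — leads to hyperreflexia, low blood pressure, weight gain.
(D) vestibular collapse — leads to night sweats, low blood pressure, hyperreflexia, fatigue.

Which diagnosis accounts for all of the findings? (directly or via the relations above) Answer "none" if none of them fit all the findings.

For each candidate, compare predicted effects to what was observed:
(A) type-II ferritosis — does not account for night sweats, weight gain
(B) Ormond pathology — hyperreflexia ✓; night sweats ✓; fatigue ✗; joint pain ✓; weight gain ✗
(C) late-stage kerosis — does not account for night sweats, fatigue, joint pain
(D) vestibular collapse — hyperreflexia ✓; night sweats ✓; fatigue ✓; joint pain ✗; weight gain ✗
Every candidate fails on at least one observation.

none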